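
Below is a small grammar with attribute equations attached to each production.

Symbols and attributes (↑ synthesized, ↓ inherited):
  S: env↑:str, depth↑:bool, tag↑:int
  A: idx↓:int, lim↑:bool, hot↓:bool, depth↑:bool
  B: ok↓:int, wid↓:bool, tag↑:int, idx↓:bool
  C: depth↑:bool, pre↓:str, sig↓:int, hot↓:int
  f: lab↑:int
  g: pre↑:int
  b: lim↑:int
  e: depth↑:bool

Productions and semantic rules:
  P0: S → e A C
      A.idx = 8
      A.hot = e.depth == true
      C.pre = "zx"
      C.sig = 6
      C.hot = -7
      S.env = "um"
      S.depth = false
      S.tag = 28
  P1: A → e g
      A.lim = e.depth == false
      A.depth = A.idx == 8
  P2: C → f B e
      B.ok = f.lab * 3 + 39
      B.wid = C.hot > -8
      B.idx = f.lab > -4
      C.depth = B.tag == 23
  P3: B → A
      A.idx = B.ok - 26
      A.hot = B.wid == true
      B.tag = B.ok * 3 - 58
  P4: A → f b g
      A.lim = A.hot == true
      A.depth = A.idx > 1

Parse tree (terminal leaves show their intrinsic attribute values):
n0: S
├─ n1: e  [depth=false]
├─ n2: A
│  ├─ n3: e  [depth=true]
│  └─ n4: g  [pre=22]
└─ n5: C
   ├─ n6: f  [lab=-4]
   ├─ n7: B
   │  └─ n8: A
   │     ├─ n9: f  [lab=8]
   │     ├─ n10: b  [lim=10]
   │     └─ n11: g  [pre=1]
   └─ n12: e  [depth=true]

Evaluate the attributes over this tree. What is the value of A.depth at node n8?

false

1. n1.depth = false  [terminal]
2. n2.idx = 8  [8]
3. n2.hot = false  [e.depth == true]
4. n3.depth = true  [terminal]
5. n4.pre = 22  [terminal]
6. n2.lim = false  [e.depth == false]
7. n2.depth = true  [A.idx == 8]
8. n5.pre = "zx"  ["zx"]
9. n5.sig = 6  [6]
10. n5.hot = -7  [-7]
11. n6.lab = -4  [terminal]
12. n7.ok = 27  [f.lab * 3 + 39]
13. n7.wid = true  [C.hot > -8]
14. n7.idx = false  [f.lab > -4]
15. n8.idx = 1  [B.ok - 26]
16. n8.hot = true  [B.wid == true]
17. n9.lab = 8  [terminal]
18. n10.lim = 10  [terminal]
19. n11.pre = 1  [terminal]
20. n8.lim = true  [A.hot == true]
21. n8.depth = false  [A.idx > 1]
22. n7.tag = 23  [B.ok * 3 - 58]
23. n12.depth = true  [terminal]
24. n5.depth = true  [B.tag == 23]
25. n0.env = "um"  ["um"]
26. n0.depth = false  [false]
27. n0.tag = 28  [28]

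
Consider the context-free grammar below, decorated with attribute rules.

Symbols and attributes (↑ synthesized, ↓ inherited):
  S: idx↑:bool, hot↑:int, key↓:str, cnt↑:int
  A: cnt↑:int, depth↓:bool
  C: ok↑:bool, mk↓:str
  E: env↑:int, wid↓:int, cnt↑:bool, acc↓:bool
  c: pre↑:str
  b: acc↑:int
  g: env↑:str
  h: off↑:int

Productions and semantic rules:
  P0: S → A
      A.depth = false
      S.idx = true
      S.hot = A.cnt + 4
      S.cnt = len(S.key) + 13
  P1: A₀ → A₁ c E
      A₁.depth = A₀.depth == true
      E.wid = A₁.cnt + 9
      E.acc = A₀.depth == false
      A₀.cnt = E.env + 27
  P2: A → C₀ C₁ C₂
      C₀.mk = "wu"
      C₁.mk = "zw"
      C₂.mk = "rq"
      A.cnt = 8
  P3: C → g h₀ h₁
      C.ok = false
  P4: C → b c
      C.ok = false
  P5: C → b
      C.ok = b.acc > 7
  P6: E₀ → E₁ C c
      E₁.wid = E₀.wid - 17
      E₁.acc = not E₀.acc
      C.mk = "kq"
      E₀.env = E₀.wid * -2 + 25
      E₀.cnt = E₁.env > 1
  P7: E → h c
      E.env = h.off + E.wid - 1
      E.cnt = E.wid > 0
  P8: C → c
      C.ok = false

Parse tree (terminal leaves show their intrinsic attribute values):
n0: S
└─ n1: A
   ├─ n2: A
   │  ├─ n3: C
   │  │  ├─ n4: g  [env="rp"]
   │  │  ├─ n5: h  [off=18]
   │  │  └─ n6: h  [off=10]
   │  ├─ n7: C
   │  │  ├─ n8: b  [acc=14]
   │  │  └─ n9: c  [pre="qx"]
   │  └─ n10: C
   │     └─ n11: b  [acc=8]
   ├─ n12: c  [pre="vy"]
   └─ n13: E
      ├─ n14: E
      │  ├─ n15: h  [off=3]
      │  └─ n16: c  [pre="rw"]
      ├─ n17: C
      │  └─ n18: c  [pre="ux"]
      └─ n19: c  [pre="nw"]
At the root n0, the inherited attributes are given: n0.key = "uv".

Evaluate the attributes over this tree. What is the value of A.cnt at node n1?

1. n0.key = "uv"  [given at root]
2. n1.depth = false  [false]
3. n2.depth = false  [A₀.depth == true]
4. n3.mk = "wu"  ["wu"]
5. n4.env = "rp"  [terminal]
6. n5.off = 18  [terminal]
7. n6.off = 10  [terminal]
8. n3.ok = false  [false]
9. n7.mk = "zw"  ["zw"]
10. n8.acc = 14  [terminal]
11. n9.pre = "qx"  [terminal]
12. n7.ok = false  [false]
13. n10.mk = "rq"  ["rq"]
14. n11.acc = 8  [terminal]
15. n10.ok = true  [b.acc > 7]
16. n2.cnt = 8  [8]
17. n12.pre = "vy"  [terminal]
18. n13.wid = 17  [A₁.cnt + 9]
19. n13.acc = true  [A₀.depth == false]
20. n14.wid = 0  [E₀.wid - 17]
21. n14.acc = false  [not E₀.acc]
22. n15.off = 3  [terminal]
23. n16.pre = "rw"  [terminal]
24. n14.env = 2  [h.off + E.wid - 1]
25. n14.cnt = false  [E.wid > 0]
26. n17.mk = "kq"  ["kq"]
27. n18.pre = "ux"  [terminal]
28. n17.ok = false  [false]
29. n19.pre = "nw"  [terminal]
30. n13.env = -9  [E₀.wid * -2 + 25]
31. n13.cnt = true  [E₁.env > 1]
32. n1.cnt = 18  [E.env + 27]
33. n0.idx = true  [true]
34. n0.hot = 22  [A.cnt + 4]
35. n0.cnt = 15  [len(S.key) + 13]

18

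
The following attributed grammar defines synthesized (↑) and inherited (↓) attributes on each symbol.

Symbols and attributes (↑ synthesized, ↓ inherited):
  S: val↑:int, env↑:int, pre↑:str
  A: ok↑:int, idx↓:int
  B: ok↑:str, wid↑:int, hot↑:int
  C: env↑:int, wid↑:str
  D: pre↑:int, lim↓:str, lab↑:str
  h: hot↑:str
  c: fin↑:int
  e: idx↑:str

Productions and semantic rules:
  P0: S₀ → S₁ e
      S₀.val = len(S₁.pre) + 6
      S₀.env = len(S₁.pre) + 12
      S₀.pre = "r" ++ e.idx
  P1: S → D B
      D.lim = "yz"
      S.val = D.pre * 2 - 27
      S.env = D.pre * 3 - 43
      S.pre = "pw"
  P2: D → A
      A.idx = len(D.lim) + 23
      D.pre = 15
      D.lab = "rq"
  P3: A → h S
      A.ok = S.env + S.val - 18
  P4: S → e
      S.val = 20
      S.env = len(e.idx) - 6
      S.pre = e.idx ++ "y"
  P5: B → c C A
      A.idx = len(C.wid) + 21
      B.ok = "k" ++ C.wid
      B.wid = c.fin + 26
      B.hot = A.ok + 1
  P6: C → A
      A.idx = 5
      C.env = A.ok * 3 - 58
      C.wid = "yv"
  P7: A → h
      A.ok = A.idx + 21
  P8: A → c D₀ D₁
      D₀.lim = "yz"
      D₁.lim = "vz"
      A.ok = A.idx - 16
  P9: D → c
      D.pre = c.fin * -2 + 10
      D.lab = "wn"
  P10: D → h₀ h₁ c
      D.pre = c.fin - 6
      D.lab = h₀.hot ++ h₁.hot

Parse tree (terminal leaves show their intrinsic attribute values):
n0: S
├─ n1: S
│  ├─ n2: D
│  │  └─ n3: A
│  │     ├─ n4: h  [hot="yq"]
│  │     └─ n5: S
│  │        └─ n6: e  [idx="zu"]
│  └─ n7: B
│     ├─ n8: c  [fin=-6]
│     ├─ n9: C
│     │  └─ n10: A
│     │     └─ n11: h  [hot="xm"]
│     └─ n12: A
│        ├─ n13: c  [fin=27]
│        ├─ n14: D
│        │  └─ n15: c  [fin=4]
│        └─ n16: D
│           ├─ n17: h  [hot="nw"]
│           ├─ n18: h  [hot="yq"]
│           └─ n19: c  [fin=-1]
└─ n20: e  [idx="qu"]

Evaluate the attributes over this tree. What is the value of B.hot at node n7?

8

1. n2.lim = "yz"  ["yz"]
2. n3.idx = 25  [len(D.lim) + 23]
3. n4.hot = "yq"  [terminal]
4. n6.idx = "zu"  [terminal]
5. n5.val = 20  [20]
6. n5.env = -4  [len(e.idx) - 6]
7. n5.pre = "zuy"  [e.idx ++ "y"]
8. n3.ok = -2  [S.env + S.val - 18]
9. n2.pre = 15  [15]
10. n2.lab = "rq"  ["rq"]
11. n8.fin = -6  [terminal]
12. n10.idx = 5  [5]
13. n11.hot = "xm"  [terminal]
14. n10.ok = 26  [A.idx + 21]
15. n9.env = 20  [A.ok * 3 - 58]
16. n9.wid = "yv"  ["yv"]
17. n12.idx = 23  [len(C.wid) + 21]
18. n13.fin = 27  [terminal]
19. n14.lim = "yz"  ["yz"]
20. n15.fin = 4  [terminal]
21. n14.pre = 2  [c.fin * -2 + 10]
22. n14.lab = "wn"  ["wn"]
23. n16.lim = "vz"  ["vz"]
24. n17.hot = "nw"  [terminal]
25. n18.hot = "yq"  [terminal]
26. n19.fin = -1  [terminal]
27. n16.pre = -7  [c.fin - 6]
28. n16.lab = "nwyq"  [h₀.hot ++ h₁.hot]
29. n12.ok = 7  [A.idx - 16]
30. n7.ok = "kyv"  ["k" ++ C.wid]
31. n7.wid = 20  [c.fin + 26]
32. n7.hot = 8  [A.ok + 1]
33. n1.val = 3  [D.pre * 2 - 27]
34. n1.env = 2  [D.pre * 3 - 43]
35. n1.pre = "pw"  ["pw"]
36. n20.idx = "qu"  [terminal]
37. n0.val = 8  [len(S₁.pre) + 6]
38. n0.env = 14  [len(S₁.pre) + 12]
39. n0.pre = "rqu"  ["r" ++ e.idx]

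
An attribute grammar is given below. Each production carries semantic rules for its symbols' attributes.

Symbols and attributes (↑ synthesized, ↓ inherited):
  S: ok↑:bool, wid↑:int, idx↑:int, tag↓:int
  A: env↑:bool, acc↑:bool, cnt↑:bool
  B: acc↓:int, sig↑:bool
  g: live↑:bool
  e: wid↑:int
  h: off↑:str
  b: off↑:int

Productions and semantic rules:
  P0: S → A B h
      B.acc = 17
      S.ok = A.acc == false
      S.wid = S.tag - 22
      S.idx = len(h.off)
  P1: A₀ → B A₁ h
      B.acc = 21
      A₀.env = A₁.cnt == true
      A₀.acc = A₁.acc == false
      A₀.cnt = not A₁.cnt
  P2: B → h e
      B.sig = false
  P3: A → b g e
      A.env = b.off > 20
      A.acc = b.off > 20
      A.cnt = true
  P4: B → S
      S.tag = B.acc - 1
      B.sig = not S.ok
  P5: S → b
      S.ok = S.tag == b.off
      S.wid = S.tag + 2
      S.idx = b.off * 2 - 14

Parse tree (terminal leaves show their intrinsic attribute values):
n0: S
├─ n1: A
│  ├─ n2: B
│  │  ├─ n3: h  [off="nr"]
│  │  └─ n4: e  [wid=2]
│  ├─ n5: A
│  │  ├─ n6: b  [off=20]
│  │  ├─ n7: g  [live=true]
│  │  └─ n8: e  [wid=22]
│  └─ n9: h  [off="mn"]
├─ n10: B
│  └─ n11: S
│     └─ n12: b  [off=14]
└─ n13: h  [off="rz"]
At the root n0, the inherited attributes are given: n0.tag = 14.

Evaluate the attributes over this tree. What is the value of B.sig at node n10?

true

1. n0.tag = 14  [given at root]
2. n2.acc = 21  [21]
3. n3.off = "nr"  [terminal]
4. n4.wid = 2  [terminal]
5. n2.sig = false  [false]
6. n6.off = 20  [terminal]
7. n7.live = true  [terminal]
8. n8.wid = 22  [terminal]
9. n5.env = false  [b.off > 20]
10. n5.acc = false  [b.off > 20]
11. n5.cnt = true  [true]
12. n9.off = "mn"  [terminal]
13. n1.env = true  [A₁.cnt == true]
14. n1.acc = true  [A₁.acc == false]
15. n1.cnt = false  [not A₁.cnt]
16. n10.acc = 17  [17]
17. n11.tag = 16  [B.acc - 1]
18. n12.off = 14  [terminal]
19. n11.ok = false  [S.tag == b.off]
20. n11.wid = 18  [S.tag + 2]
21. n11.idx = 14  [b.off * 2 - 14]
22. n10.sig = true  [not S.ok]
23. n13.off = "rz"  [terminal]
24. n0.ok = false  [A.acc == false]
25. n0.wid = -8  [S.tag - 22]
26. n0.idx = 2  [len(h.off)]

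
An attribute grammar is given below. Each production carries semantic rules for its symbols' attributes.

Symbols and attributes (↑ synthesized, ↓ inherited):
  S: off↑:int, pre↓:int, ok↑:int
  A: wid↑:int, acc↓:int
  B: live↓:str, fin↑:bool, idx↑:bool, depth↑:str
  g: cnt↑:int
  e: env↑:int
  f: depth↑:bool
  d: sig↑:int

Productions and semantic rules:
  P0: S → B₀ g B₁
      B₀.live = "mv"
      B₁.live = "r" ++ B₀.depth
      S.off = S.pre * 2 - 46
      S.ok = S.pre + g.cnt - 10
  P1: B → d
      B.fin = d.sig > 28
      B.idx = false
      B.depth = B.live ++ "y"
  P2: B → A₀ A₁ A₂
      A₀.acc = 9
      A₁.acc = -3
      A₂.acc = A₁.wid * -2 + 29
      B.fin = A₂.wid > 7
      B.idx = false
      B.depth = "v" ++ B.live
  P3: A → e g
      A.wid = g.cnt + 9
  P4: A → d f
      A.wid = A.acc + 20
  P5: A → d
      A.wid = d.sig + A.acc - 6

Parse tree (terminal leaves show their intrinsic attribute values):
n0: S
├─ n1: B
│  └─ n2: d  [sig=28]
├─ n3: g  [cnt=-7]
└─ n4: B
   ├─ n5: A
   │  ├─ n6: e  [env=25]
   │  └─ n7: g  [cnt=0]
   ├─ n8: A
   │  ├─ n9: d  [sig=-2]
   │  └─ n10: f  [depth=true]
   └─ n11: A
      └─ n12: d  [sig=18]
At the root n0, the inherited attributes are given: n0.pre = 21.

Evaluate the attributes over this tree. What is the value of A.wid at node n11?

1. n0.pre = 21  [given at root]
2. n1.live = "mv"  ["mv"]
3. n2.sig = 28  [terminal]
4. n1.fin = false  [d.sig > 28]
5. n1.idx = false  [false]
6. n1.depth = "mvy"  [B.live ++ "y"]
7. n3.cnt = -7  [terminal]
8. n4.live = "rmvy"  ["r" ++ B₀.depth]
9. n5.acc = 9  [9]
10. n6.env = 25  [terminal]
11. n7.cnt = 0  [terminal]
12. n5.wid = 9  [g.cnt + 9]
13. n8.acc = -3  [-3]
14. n9.sig = -2  [terminal]
15. n10.depth = true  [terminal]
16. n8.wid = 17  [A.acc + 20]
17. n11.acc = -5  [A₁.wid * -2 + 29]
18. n12.sig = 18  [terminal]
19. n11.wid = 7  [d.sig + A.acc - 6]
20. n4.fin = false  [A₂.wid > 7]
21. n4.idx = false  [false]
22. n4.depth = "vrmvy"  ["v" ++ B.live]
23. n0.off = -4  [S.pre * 2 - 46]
24. n0.ok = 4  [S.pre + g.cnt - 10]

7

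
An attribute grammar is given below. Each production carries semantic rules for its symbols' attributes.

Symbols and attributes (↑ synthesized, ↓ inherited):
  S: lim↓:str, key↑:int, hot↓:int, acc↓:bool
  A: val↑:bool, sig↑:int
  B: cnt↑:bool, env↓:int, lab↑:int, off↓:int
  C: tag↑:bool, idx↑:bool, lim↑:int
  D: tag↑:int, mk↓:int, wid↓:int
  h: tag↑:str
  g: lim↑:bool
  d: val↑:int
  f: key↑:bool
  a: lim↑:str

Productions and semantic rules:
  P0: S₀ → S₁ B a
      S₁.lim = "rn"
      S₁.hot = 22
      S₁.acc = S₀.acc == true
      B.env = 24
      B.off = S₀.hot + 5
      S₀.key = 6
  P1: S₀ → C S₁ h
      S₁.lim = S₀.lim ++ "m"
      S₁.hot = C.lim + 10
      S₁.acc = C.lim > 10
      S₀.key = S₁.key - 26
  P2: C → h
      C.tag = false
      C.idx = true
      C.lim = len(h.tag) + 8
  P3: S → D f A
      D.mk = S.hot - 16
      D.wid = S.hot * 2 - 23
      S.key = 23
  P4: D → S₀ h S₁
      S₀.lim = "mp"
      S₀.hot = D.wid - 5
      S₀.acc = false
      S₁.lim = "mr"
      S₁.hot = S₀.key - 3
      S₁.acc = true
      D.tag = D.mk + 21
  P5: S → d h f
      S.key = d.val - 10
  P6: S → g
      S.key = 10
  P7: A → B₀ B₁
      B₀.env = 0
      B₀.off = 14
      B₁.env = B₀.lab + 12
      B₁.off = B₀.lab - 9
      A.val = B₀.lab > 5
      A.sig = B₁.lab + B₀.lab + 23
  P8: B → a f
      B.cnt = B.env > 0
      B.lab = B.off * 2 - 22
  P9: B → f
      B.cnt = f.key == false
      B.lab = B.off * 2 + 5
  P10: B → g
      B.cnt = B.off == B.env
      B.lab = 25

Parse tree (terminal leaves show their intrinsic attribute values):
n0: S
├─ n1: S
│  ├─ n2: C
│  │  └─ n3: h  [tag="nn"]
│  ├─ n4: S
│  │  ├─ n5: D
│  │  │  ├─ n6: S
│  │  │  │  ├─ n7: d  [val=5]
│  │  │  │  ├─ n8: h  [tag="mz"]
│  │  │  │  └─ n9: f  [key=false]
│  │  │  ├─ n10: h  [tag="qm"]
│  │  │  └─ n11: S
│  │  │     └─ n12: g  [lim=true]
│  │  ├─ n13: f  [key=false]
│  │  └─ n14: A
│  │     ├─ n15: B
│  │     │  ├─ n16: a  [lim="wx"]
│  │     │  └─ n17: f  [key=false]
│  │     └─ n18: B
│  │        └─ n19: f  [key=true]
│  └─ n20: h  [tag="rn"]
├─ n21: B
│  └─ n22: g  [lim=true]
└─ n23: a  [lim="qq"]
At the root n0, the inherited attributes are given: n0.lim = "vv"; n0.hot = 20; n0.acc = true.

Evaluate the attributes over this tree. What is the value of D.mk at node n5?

4

1. n0.lim = "vv"  [given at root]
2. n0.hot = 20  [given at root]
3. n0.acc = true  [given at root]
4. n1.lim = "rn"  ["rn"]
5. n1.hot = 22  [22]
6. n1.acc = true  [S₀.acc == true]
7. n3.tag = "nn"  [terminal]
8. n2.tag = false  [false]
9. n2.idx = true  [true]
10. n2.lim = 10  [len(h.tag) + 8]
11. n4.lim = "rnm"  [S₀.lim ++ "m"]
12. n4.hot = 20  [C.lim + 10]
13. n4.acc = false  [C.lim > 10]
14. n5.mk = 4  [S.hot - 16]
15. n5.wid = 17  [S.hot * 2 - 23]
16. n6.lim = "mp"  ["mp"]
17. n6.hot = 12  [D.wid - 5]
18. n6.acc = false  [false]
19. n7.val = 5  [terminal]
20. n8.tag = "mz"  [terminal]
21. n9.key = false  [terminal]
22. n6.key = -5  [d.val - 10]
23. n10.tag = "qm"  [terminal]
24. n11.lim = "mr"  ["mr"]
25. n11.hot = -8  [S₀.key - 3]
26. n11.acc = true  [true]
27. n12.lim = true  [terminal]
28. n11.key = 10  [10]
29. n5.tag = 25  [D.mk + 21]
30. n13.key = false  [terminal]
31. n15.env = 0  [0]
32. n15.off = 14  [14]
33. n16.lim = "wx"  [terminal]
34. n17.key = false  [terminal]
35. n15.cnt = false  [B.env > 0]
36. n15.lab = 6  [B.off * 2 - 22]
37. n18.env = 18  [B₀.lab + 12]
38. n18.off = -3  [B₀.lab - 9]
39. n19.key = true  [terminal]
40. n18.cnt = false  [f.key == false]
41. n18.lab = -1  [B.off * 2 + 5]
42. n14.val = true  [B₀.lab > 5]
43. n14.sig = 28  [B₁.lab + B₀.lab + 23]
44. n4.key = 23  [23]
45. n20.tag = "rn"  [terminal]
46. n1.key = -3  [S₁.key - 26]
47. n21.env = 24  [24]
48. n21.off = 25  [S₀.hot + 5]
49. n22.lim = true  [terminal]
50. n21.cnt = false  [B.off == B.env]
51. n21.lab = 25  [25]
52. n23.lim = "qq"  [terminal]
53. n0.key = 6  [6]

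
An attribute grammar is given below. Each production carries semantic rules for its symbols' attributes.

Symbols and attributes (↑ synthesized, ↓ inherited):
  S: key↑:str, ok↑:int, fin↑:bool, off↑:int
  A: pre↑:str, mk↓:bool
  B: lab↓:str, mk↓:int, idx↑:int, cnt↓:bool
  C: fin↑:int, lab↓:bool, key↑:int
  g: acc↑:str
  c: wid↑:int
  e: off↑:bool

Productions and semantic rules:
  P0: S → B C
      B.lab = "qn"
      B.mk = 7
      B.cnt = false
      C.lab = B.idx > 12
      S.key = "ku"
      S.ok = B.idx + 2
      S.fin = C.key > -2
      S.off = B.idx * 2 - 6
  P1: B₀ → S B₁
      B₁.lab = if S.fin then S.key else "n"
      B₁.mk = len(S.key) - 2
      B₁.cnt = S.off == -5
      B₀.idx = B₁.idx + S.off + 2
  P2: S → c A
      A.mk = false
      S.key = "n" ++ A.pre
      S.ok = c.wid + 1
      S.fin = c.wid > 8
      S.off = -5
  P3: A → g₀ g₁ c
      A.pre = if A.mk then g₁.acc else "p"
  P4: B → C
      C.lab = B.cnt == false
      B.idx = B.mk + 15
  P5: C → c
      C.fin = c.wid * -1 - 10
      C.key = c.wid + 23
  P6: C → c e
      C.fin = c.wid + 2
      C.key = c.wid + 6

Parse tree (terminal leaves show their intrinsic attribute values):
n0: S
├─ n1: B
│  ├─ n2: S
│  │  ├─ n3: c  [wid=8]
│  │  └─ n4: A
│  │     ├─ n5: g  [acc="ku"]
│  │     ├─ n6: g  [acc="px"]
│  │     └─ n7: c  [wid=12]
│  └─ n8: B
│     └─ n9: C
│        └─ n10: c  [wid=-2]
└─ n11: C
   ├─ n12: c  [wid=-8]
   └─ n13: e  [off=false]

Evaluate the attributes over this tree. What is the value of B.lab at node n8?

"n"

1. n1.lab = "qn"  ["qn"]
2. n1.mk = 7  [7]
3. n1.cnt = false  [false]
4. n3.wid = 8  [terminal]
5. n4.mk = false  [false]
6. n5.acc = "ku"  [terminal]
7. n6.acc = "px"  [terminal]
8. n7.wid = 12  [terminal]
9. n4.pre = "p"  [if A.mk then g₁.acc else "p"]
10. n2.key = "np"  ["n" ++ A.pre]
11. n2.ok = 9  [c.wid + 1]
12. n2.fin = false  [c.wid > 8]
13. n2.off = -5  [-5]
14. n8.lab = "n"  [if S.fin then S.key else "n"]
15. n8.mk = 0  [len(S.key) - 2]
16. n8.cnt = true  [S.off == -5]
17. n9.lab = false  [B.cnt == false]
18. n10.wid = -2  [terminal]
19. n9.fin = -8  [c.wid * -1 - 10]
20. n9.key = 21  [c.wid + 23]
21. n8.idx = 15  [B.mk + 15]
22. n1.idx = 12  [B₁.idx + S.off + 2]
23. n11.lab = false  [B.idx > 12]
24. n12.wid = -8  [terminal]
25. n13.off = false  [terminal]
26. n11.fin = -6  [c.wid + 2]
27. n11.key = -2  [c.wid + 6]
28. n0.key = "ku"  ["ku"]
29. n0.ok = 14  [B.idx + 2]
30. n0.fin = false  [C.key > -2]
31. n0.off = 18  [B.idx * 2 - 6]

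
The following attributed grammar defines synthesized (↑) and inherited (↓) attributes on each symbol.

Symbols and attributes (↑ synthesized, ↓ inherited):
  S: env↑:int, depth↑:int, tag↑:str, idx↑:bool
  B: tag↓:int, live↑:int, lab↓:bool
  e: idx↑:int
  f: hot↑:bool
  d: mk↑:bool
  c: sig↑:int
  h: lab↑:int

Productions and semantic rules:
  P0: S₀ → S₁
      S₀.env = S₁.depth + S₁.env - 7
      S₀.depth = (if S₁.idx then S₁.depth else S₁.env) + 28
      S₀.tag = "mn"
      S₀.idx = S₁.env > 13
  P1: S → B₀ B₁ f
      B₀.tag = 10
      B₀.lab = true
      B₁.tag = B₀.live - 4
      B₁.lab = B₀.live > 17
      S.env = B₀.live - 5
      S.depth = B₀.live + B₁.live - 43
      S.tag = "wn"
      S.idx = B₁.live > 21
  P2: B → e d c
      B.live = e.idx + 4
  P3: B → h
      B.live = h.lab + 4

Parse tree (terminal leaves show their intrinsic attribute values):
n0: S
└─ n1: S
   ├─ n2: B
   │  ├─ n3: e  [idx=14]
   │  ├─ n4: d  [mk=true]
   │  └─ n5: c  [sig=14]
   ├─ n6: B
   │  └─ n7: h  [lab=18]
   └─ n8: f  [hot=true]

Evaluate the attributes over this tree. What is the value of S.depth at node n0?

25

1. n2.tag = 10  [10]
2. n2.lab = true  [true]
3. n3.idx = 14  [terminal]
4. n4.mk = true  [terminal]
5. n5.sig = 14  [terminal]
6. n2.live = 18  [e.idx + 4]
7. n6.tag = 14  [B₀.live - 4]
8. n6.lab = true  [B₀.live > 17]
9. n7.lab = 18  [terminal]
10. n6.live = 22  [h.lab + 4]
11. n8.hot = true  [terminal]
12. n1.env = 13  [B₀.live - 5]
13. n1.depth = -3  [B₀.live + B₁.live - 43]
14. n1.tag = "wn"  ["wn"]
15. n1.idx = true  [B₁.live > 21]
16. n0.env = 3  [S₁.depth + S₁.env - 7]
17. n0.depth = 25  [(if S₁.idx then S₁.depth else S₁.env) + 28]
18. n0.tag = "mn"  ["mn"]
19. n0.idx = false  [S₁.env > 13]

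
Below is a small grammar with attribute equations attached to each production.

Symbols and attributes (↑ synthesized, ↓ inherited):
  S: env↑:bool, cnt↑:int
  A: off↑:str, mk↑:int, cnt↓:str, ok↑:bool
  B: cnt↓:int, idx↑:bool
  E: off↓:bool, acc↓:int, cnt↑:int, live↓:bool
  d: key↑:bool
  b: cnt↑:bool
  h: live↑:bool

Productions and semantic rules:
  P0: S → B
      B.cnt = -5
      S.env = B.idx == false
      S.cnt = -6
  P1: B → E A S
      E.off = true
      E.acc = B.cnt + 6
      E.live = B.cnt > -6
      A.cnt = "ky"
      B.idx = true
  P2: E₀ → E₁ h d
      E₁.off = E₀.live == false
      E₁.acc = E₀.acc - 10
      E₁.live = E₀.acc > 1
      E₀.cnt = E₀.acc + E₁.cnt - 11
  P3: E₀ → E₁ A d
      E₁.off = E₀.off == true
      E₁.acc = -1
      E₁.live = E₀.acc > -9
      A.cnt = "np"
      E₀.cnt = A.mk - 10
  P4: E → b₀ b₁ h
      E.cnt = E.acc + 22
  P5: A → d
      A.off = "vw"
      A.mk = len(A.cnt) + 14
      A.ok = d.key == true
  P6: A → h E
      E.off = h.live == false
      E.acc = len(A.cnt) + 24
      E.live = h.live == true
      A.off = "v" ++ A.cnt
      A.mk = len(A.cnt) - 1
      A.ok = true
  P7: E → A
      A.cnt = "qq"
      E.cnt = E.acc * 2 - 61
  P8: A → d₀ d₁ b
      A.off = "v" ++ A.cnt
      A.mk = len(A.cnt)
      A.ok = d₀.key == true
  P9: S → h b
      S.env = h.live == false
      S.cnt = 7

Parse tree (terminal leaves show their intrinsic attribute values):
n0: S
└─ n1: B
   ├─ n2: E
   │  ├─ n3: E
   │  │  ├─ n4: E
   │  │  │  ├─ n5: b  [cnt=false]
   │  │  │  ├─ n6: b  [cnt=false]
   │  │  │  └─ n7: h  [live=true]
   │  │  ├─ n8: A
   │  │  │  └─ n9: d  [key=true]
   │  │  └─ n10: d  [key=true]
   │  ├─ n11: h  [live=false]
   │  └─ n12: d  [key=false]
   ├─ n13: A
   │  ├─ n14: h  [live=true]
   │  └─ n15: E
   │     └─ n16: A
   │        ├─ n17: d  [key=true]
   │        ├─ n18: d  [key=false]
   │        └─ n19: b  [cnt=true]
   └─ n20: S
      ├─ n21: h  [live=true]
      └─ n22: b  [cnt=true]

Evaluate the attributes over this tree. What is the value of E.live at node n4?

1. n1.cnt = -5  [-5]
2. n2.off = true  [true]
3. n2.acc = 1  [B.cnt + 6]
4. n2.live = true  [B.cnt > -6]
5. n3.off = false  [E₀.live == false]
6. n3.acc = -9  [E₀.acc - 10]
7. n3.live = false  [E₀.acc > 1]
8. n4.off = false  [E₀.off == true]
9. n4.acc = -1  [-1]
10. n4.live = false  [E₀.acc > -9]
11. n5.cnt = false  [terminal]
12. n6.cnt = false  [terminal]
13. n7.live = true  [terminal]
14. n4.cnt = 21  [E.acc + 22]
15. n8.cnt = "np"  ["np"]
16. n9.key = true  [terminal]
17. n8.off = "vw"  ["vw"]
18. n8.mk = 16  [len(A.cnt) + 14]
19. n8.ok = true  [d.key == true]
20. n10.key = true  [terminal]
21. n3.cnt = 6  [A.mk - 10]
22. n11.live = false  [terminal]
23. n12.key = false  [terminal]
24. n2.cnt = -4  [E₀.acc + E₁.cnt - 11]
25. n13.cnt = "ky"  ["ky"]
26. n14.live = true  [terminal]
27. n15.off = false  [h.live == false]
28. n15.acc = 26  [len(A.cnt) + 24]
29. n15.live = true  [h.live == true]
30. n16.cnt = "qq"  ["qq"]
31. n17.key = true  [terminal]
32. n18.key = false  [terminal]
33. n19.cnt = true  [terminal]
34. n16.off = "vqq"  ["v" ++ A.cnt]
35. n16.mk = 2  [len(A.cnt)]
36. n16.ok = true  [d₀.key == true]
37. n15.cnt = -9  [E.acc * 2 - 61]
38. n13.off = "vky"  ["v" ++ A.cnt]
39. n13.mk = 1  [len(A.cnt) - 1]
40. n13.ok = true  [true]
41. n21.live = true  [terminal]
42. n22.cnt = true  [terminal]
43. n20.env = false  [h.live == false]
44. n20.cnt = 7  [7]
45. n1.idx = true  [true]
46. n0.env = false  [B.idx == false]
47. n0.cnt = -6  [-6]

false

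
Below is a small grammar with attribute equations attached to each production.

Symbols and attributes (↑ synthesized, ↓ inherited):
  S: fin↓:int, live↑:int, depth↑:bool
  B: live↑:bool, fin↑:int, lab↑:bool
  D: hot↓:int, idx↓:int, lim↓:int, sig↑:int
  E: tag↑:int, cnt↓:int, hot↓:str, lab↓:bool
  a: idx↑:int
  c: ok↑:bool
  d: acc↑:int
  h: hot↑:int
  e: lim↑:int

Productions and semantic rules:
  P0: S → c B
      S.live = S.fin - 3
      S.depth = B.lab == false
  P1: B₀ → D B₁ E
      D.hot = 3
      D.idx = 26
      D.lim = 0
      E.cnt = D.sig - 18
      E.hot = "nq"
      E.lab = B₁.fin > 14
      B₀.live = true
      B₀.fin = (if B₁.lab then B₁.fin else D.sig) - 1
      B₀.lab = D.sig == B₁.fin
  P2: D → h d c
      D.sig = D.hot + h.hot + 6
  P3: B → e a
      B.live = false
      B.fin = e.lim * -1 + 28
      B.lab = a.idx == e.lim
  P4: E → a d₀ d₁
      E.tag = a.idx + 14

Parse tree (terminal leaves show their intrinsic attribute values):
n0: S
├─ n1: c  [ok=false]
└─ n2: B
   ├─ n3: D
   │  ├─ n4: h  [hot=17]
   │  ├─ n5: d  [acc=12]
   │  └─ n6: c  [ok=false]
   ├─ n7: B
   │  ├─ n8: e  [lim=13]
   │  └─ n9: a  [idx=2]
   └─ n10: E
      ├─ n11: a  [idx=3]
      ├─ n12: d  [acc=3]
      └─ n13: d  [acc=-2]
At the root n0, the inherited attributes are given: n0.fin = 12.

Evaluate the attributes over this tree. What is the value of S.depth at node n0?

true

1. n0.fin = 12  [given at root]
2. n1.ok = false  [terminal]
3. n3.hot = 3  [3]
4. n3.idx = 26  [26]
5. n3.lim = 0  [0]
6. n4.hot = 17  [terminal]
7. n5.acc = 12  [terminal]
8. n6.ok = false  [terminal]
9. n3.sig = 26  [D.hot + h.hot + 6]
10. n8.lim = 13  [terminal]
11. n9.idx = 2  [terminal]
12. n7.live = false  [false]
13. n7.fin = 15  [e.lim * -1 + 28]
14. n7.lab = false  [a.idx == e.lim]
15. n10.cnt = 8  [D.sig - 18]
16. n10.hot = "nq"  ["nq"]
17. n10.lab = true  [B₁.fin > 14]
18. n11.idx = 3  [terminal]
19. n12.acc = 3  [terminal]
20. n13.acc = -2  [terminal]
21. n10.tag = 17  [a.idx + 14]
22. n2.live = true  [true]
23. n2.fin = 25  [(if B₁.lab then B₁.fin else D.sig) - 1]
24. n2.lab = false  [D.sig == B₁.fin]
25. n0.live = 9  [S.fin - 3]
26. n0.depth = true  [B.lab == false]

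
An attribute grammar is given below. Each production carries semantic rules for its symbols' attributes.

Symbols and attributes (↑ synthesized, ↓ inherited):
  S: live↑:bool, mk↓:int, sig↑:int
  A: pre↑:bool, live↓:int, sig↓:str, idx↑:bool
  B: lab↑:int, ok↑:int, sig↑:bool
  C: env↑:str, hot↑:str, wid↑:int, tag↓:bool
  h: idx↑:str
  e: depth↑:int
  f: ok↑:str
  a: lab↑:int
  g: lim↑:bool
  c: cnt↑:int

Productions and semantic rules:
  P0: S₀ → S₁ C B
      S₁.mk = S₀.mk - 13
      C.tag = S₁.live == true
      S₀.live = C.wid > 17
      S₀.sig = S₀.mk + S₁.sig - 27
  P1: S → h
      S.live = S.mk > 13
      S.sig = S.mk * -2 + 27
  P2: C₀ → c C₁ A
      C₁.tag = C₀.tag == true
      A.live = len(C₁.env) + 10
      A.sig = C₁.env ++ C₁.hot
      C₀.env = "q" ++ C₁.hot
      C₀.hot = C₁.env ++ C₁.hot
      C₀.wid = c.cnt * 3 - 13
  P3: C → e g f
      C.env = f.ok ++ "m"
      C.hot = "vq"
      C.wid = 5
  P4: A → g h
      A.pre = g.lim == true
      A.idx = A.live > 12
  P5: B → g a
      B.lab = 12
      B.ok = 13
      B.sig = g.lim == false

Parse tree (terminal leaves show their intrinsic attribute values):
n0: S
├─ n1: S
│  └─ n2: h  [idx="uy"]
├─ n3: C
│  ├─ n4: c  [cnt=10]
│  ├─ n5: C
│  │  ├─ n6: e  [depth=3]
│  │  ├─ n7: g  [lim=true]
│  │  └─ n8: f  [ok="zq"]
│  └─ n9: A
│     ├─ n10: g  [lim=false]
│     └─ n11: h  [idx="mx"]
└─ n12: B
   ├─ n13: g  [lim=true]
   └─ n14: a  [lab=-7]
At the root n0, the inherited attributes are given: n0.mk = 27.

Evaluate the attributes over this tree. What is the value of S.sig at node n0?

1. n0.mk = 27  [given at root]
2. n1.mk = 14  [S₀.mk - 13]
3. n2.idx = "uy"  [terminal]
4. n1.live = true  [S.mk > 13]
5. n1.sig = -1  [S.mk * -2 + 27]
6. n3.tag = true  [S₁.live == true]
7. n4.cnt = 10  [terminal]
8. n5.tag = true  [C₀.tag == true]
9. n6.depth = 3  [terminal]
10. n7.lim = true  [terminal]
11. n8.ok = "zq"  [terminal]
12. n5.env = "zqm"  [f.ok ++ "m"]
13. n5.hot = "vq"  ["vq"]
14. n5.wid = 5  [5]
15. n9.live = 13  [len(C₁.env) + 10]
16. n9.sig = "zqmvq"  [C₁.env ++ C₁.hot]
17. n10.lim = false  [terminal]
18. n11.idx = "mx"  [terminal]
19. n9.pre = false  [g.lim == true]
20. n9.idx = true  [A.live > 12]
21. n3.env = "qvq"  ["q" ++ C₁.hot]
22. n3.hot = "zqmvq"  [C₁.env ++ C₁.hot]
23. n3.wid = 17  [c.cnt * 3 - 13]
24. n13.lim = true  [terminal]
25. n14.lab = -7  [terminal]
26. n12.lab = 12  [12]
27. n12.ok = 13  [13]
28. n12.sig = false  [g.lim == false]
29. n0.live = false  [C.wid > 17]
30. n0.sig = -1  [S₀.mk + S₁.sig - 27]

-1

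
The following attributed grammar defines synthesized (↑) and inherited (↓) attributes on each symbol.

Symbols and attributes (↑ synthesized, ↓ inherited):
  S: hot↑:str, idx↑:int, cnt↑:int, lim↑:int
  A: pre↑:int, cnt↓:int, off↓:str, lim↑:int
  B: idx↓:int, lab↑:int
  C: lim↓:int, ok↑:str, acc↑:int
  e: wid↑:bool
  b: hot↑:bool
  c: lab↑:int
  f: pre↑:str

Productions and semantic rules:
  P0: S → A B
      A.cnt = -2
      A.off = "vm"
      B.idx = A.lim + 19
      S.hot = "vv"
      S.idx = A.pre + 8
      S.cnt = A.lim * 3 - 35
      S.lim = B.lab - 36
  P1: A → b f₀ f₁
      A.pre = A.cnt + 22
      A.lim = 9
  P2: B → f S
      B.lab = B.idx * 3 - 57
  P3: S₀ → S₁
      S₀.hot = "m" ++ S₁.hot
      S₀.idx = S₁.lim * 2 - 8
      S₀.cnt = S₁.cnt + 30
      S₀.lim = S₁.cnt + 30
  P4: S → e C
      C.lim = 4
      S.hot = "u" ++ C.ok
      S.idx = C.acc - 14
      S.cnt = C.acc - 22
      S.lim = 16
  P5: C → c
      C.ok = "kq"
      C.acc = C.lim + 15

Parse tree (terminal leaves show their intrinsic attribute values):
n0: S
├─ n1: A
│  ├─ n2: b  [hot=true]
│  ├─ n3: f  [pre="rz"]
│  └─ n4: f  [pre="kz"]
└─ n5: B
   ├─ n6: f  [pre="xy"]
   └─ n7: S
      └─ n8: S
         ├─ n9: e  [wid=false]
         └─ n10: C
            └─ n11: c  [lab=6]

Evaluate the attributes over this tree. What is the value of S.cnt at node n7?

27

1. n1.cnt = -2  [-2]
2. n1.off = "vm"  ["vm"]
3. n2.hot = true  [terminal]
4. n3.pre = "rz"  [terminal]
5. n4.pre = "kz"  [terminal]
6. n1.pre = 20  [A.cnt + 22]
7. n1.lim = 9  [9]
8. n5.idx = 28  [A.lim + 19]
9. n6.pre = "xy"  [terminal]
10. n9.wid = false  [terminal]
11. n10.lim = 4  [4]
12. n11.lab = 6  [terminal]
13. n10.ok = "kq"  ["kq"]
14. n10.acc = 19  [C.lim + 15]
15. n8.hot = "ukq"  ["u" ++ C.ok]
16. n8.idx = 5  [C.acc - 14]
17. n8.cnt = -3  [C.acc - 22]
18. n8.lim = 16  [16]
19. n7.hot = "mukq"  ["m" ++ S₁.hot]
20. n7.idx = 24  [S₁.lim * 2 - 8]
21. n7.cnt = 27  [S₁.cnt + 30]
22. n7.lim = 27  [S₁.cnt + 30]
23. n5.lab = 27  [B.idx * 3 - 57]
24. n0.hot = "vv"  ["vv"]
25. n0.idx = 28  [A.pre + 8]
26. n0.cnt = -8  [A.lim * 3 - 35]
27. n0.lim = -9  [B.lab - 36]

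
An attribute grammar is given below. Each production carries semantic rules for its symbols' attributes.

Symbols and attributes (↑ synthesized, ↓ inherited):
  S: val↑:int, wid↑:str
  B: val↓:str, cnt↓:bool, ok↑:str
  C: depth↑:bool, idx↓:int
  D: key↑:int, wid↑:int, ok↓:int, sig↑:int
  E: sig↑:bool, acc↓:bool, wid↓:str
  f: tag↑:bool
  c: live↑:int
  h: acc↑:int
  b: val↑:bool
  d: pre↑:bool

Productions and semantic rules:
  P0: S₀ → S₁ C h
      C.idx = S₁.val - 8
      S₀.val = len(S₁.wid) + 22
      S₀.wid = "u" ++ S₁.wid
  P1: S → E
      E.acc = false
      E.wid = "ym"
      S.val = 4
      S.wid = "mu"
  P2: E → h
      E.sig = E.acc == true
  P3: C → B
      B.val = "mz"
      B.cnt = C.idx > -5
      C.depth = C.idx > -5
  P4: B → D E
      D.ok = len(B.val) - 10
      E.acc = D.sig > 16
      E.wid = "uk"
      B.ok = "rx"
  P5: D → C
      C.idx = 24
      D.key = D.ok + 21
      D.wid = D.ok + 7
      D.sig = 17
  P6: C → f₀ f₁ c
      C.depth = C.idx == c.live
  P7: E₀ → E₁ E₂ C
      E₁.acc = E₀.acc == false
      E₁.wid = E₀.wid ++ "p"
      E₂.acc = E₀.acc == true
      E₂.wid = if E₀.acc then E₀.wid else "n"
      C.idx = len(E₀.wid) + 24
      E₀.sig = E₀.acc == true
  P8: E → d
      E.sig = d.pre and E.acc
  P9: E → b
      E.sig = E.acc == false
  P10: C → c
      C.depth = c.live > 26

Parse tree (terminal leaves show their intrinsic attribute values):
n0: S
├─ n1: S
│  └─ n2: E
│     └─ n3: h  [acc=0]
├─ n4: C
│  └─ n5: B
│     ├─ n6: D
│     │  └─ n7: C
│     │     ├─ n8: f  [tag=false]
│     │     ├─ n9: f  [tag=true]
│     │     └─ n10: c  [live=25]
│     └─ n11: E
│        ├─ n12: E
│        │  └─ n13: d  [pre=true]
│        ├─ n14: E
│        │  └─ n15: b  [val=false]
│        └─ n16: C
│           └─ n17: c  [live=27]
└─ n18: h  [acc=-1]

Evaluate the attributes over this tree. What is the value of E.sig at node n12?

false

1. n2.acc = false  [false]
2. n2.wid = "ym"  ["ym"]
3. n3.acc = 0  [terminal]
4. n2.sig = false  [E.acc == true]
5. n1.val = 4  [4]
6. n1.wid = "mu"  ["mu"]
7. n4.idx = -4  [S₁.val - 8]
8. n5.val = "mz"  ["mz"]
9. n5.cnt = true  [C.idx > -5]
10. n6.ok = -8  [len(B.val) - 10]
11. n7.idx = 24  [24]
12. n8.tag = false  [terminal]
13. n9.tag = true  [terminal]
14. n10.live = 25  [terminal]
15. n7.depth = false  [C.idx == c.live]
16. n6.key = 13  [D.ok + 21]
17. n6.wid = -1  [D.ok + 7]
18. n6.sig = 17  [17]
19. n11.acc = true  [D.sig > 16]
20. n11.wid = "uk"  ["uk"]
21. n12.acc = false  [E₀.acc == false]
22. n12.wid = "ukp"  [E₀.wid ++ "p"]
23. n13.pre = true  [terminal]
24. n12.sig = false  [d.pre and E.acc]
25. n14.acc = true  [E₀.acc == true]
26. n14.wid = "uk"  [if E₀.acc then E₀.wid else "n"]
27. n15.val = false  [terminal]
28. n14.sig = false  [E.acc == false]
29. n16.idx = 26  [len(E₀.wid) + 24]
30. n17.live = 27  [terminal]
31. n16.depth = true  [c.live > 26]
32. n11.sig = true  [E₀.acc == true]
33. n5.ok = "rx"  ["rx"]
34. n4.depth = true  [C.idx > -5]
35. n18.acc = -1  [terminal]
36. n0.val = 24  [len(S₁.wid) + 22]
37. n0.wid = "umu"  ["u" ++ S₁.wid]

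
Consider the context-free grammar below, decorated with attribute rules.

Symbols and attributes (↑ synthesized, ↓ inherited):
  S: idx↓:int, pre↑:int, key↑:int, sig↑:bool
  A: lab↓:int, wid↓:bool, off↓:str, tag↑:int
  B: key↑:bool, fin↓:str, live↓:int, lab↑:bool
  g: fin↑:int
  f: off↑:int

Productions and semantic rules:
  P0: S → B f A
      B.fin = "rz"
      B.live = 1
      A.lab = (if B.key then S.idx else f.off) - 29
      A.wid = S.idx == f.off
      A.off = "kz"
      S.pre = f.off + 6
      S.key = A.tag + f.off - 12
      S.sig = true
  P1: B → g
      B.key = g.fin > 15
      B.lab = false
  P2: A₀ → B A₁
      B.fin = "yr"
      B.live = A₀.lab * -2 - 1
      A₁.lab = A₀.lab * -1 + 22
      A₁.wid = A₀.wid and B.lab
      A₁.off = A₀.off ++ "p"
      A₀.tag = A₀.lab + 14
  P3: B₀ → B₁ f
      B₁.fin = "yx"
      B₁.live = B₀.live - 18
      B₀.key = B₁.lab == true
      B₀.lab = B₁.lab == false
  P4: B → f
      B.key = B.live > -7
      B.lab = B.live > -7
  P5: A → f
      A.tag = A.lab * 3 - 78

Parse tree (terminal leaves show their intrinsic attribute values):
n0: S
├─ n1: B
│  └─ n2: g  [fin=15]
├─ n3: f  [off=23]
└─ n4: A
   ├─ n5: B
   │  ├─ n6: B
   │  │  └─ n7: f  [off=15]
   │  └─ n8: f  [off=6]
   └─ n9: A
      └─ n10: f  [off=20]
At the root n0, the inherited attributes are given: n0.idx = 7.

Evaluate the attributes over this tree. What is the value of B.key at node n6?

1. n0.idx = 7  [given at root]
2. n1.fin = "rz"  ["rz"]
3. n1.live = 1  [1]
4. n2.fin = 15  [terminal]
5. n1.key = false  [g.fin > 15]
6. n1.lab = false  [false]
7. n3.off = 23  [terminal]
8. n4.lab = -6  [(if B.key then S.idx else f.off) - 29]
9. n4.wid = false  [S.idx == f.off]
10. n4.off = "kz"  ["kz"]
11. n5.fin = "yr"  ["yr"]
12. n5.live = 11  [A₀.lab * -2 - 1]
13. n6.fin = "yx"  ["yx"]
14. n6.live = -7  [B₀.live - 18]
15. n7.off = 15  [terminal]
16. n6.key = false  [B.live > -7]
17. n6.lab = false  [B.live > -7]
18. n8.off = 6  [terminal]
19. n5.key = false  [B₁.lab == true]
20. n5.lab = true  [B₁.lab == false]
21. n9.lab = 28  [A₀.lab * -1 + 22]
22. n9.wid = false  [A₀.wid and B.lab]
23. n9.off = "kzp"  [A₀.off ++ "p"]
24. n10.off = 20  [terminal]
25. n9.tag = 6  [A.lab * 3 - 78]
26. n4.tag = 8  [A₀.lab + 14]
27. n0.pre = 29  [f.off + 6]
28. n0.key = 19  [A.tag + f.off - 12]
29. n0.sig = true  [true]

false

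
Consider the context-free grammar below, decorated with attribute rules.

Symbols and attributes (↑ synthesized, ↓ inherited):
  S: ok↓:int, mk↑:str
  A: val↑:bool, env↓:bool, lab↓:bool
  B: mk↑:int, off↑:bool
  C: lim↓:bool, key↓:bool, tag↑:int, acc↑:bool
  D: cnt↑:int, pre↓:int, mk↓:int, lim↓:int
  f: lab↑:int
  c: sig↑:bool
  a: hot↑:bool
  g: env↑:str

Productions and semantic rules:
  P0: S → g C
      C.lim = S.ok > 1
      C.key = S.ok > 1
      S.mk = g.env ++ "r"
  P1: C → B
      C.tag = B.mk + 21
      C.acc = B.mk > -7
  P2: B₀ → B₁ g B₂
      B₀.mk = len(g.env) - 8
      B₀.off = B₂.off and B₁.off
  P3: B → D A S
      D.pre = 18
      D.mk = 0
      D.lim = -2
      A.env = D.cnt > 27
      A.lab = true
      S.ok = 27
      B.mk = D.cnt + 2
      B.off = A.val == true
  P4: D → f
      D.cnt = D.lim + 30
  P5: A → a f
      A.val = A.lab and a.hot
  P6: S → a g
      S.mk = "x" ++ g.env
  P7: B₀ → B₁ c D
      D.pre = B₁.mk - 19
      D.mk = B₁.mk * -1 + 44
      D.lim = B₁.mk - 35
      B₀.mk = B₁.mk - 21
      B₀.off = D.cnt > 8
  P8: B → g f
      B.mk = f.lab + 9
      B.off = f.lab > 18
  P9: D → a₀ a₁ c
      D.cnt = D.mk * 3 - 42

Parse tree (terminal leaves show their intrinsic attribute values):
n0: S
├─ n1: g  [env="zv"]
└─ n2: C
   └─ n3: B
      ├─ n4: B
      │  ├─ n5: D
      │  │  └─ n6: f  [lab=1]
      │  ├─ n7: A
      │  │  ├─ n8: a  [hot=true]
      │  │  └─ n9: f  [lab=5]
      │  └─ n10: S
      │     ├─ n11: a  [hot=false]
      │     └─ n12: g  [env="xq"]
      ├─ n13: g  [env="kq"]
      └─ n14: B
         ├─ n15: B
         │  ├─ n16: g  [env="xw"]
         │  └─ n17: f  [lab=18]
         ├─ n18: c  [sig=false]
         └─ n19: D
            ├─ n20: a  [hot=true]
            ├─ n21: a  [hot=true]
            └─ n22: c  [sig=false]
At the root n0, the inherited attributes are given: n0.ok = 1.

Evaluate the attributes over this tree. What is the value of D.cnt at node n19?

9

1. n0.ok = 1  [given at root]
2. n1.env = "zv"  [terminal]
3. n2.lim = false  [S.ok > 1]
4. n2.key = false  [S.ok > 1]
5. n5.pre = 18  [18]
6. n5.mk = 0  [0]
7. n5.lim = -2  [-2]
8. n6.lab = 1  [terminal]
9. n5.cnt = 28  [D.lim + 30]
10. n7.env = true  [D.cnt > 27]
11. n7.lab = true  [true]
12. n8.hot = true  [terminal]
13. n9.lab = 5  [terminal]
14. n7.val = true  [A.lab and a.hot]
15. n10.ok = 27  [27]
16. n11.hot = false  [terminal]
17. n12.env = "xq"  [terminal]
18. n10.mk = "xxq"  ["x" ++ g.env]
19. n4.mk = 30  [D.cnt + 2]
20. n4.off = true  [A.val == true]
21. n13.env = "kq"  [terminal]
22. n16.env = "xw"  [terminal]
23. n17.lab = 18  [terminal]
24. n15.mk = 27  [f.lab + 9]
25. n15.off = false  [f.lab > 18]
26. n18.sig = false  [terminal]
27. n19.pre = 8  [B₁.mk - 19]
28. n19.mk = 17  [B₁.mk * -1 + 44]
29. n19.lim = -8  [B₁.mk - 35]
30. n20.hot = true  [terminal]
31. n21.hot = true  [terminal]
32. n22.sig = false  [terminal]
33. n19.cnt = 9  [D.mk * 3 - 42]
34. n14.mk = 6  [B₁.mk - 21]
35. n14.off = true  [D.cnt > 8]
36. n3.mk = -6  [len(g.env) - 8]
37. n3.off = true  [B₂.off and B₁.off]
38. n2.tag = 15  [B.mk + 21]
39. n2.acc = true  [B.mk > -7]
40. n0.mk = "zvr"  [g.env ++ "r"]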